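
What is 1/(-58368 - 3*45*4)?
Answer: -1/58908 ≈ -1.6976e-5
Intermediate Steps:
1/(-58368 - 3*45*4) = 1/(-58368 - 135*4) = 1/(-58368 - 540) = 1/(-58908) = -1/58908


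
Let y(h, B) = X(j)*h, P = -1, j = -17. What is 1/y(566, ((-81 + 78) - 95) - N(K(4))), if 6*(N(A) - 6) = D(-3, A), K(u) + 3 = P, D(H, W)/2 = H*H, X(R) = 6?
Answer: 1/3396 ≈ 0.00029446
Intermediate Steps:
D(H, W) = 2*H**2 (D(H, W) = 2*(H*H) = 2*H**2)
K(u) = -4 (K(u) = -3 - 1 = -4)
N(A) = 9 (N(A) = 6 + (2*(-3)**2)/6 = 6 + (2*9)/6 = 6 + (1/6)*18 = 6 + 3 = 9)
y(h, B) = 6*h
1/y(566, ((-81 + 78) - 95) - N(K(4))) = 1/(6*566) = 1/3396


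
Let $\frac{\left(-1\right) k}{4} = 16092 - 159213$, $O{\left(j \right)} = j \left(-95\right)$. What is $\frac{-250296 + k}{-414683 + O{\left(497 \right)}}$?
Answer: $- \frac{53698}{76983} \approx -0.69753$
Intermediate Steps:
$O{\left(j \right)} = - 95 j$
$k = 572484$ ($k = - 4 \left(16092 - 159213\right) = \left(-4\right) \left(-143121\right) = 572484$)
$\frac{-250296 + k}{-414683 + O{\left(497 \right)}} = \frac{-250296 + 572484}{-414683 - 47215} = \frac{322188}{-414683 - 47215} = \frac{322188}{-461898} = 322188 \left(- \frac{1}{461898}\right) = - \frac{53698}{76983}$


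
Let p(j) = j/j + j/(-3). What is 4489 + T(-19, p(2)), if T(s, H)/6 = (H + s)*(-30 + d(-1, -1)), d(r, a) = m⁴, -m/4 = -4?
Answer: -7332183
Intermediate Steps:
m = 16 (m = -4*(-4) = 16)
p(j) = 1 - j/3 (p(j) = 1 + j*(-⅓) = 1 - j/3)
d(r, a) = 65536 (d(r, a) = 16⁴ = 65536)
T(s, H) = 393036*H + 393036*s (T(s, H) = 6*((H + s)*(-30 + 65536)) = 6*((H + s)*65506) = 6*(65506*H + 65506*s) = 393036*H + 393036*s)
4489 + T(-19, p(2)) = 4489 + (393036*(1 - ⅓*2) + 393036*(-19)) = 4489 + (393036*(1 - ⅔) - 7467684) = 4489 + (393036*(⅓) - 7467684) = 4489 + (131012 - 7467684) = 4489 - 7336672 = -7332183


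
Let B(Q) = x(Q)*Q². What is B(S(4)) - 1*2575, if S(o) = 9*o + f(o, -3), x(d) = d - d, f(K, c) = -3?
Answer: -2575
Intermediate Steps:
x(d) = 0
S(o) = -3 + 9*o (S(o) = 9*o - 3 = -3 + 9*o)
B(Q) = 0 (B(Q) = 0*Q² = 0)
B(S(4)) - 1*2575 = 0 - 1*2575 = 0 - 2575 = -2575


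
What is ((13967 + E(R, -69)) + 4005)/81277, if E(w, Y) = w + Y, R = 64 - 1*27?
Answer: 17940/81277 ≈ 0.22073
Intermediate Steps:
R = 37 (R = 64 - 27 = 37)
E(w, Y) = Y + w
((13967 + E(R, -69)) + 4005)/81277 = ((13967 + (-69 + 37)) + 4005)/81277 = ((13967 - 32) + 4005)*(1/81277) = (13935 + 4005)*(1/81277) = 17940*(1/81277) = 17940/81277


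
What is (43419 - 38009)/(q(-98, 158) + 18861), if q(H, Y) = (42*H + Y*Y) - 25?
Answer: 2705/19842 ≈ 0.13633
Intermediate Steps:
q(H, Y) = -25 + Y² + 42*H (q(H, Y) = (42*H + Y²) - 25 = (Y² + 42*H) - 25 = -25 + Y² + 42*H)
(43419 - 38009)/(q(-98, 158) + 18861) = (43419 - 38009)/((-25 + 158² + 42*(-98)) + 18861) = 5410/((-25 + 24964 - 4116) + 18861) = 5410/(20823 + 18861) = 5410/39684 = 5410*(1/39684) = 2705/19842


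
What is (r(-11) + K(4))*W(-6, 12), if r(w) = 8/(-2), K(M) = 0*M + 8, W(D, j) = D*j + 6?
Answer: -264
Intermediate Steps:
W(D, j) = 6 + D*j
K(M) = 8 (K(M) = 0 + 8 = 8)
r(w) = -4 (r(w) = 8*(-½) = -4)
(r(-11) + K(4))*W(-6, 12) = (-4 + 8)*(6 - 6*12) = 4*(6 - 72) = 4*(-66) = -264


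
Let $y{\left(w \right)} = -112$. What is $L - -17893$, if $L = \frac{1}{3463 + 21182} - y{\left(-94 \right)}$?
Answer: $\frac{443733226}{24645} \approx 18005.0$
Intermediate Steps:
$L = \frac{2760241}{24645}$ ($L = \frac{1}{3463 + 21182} - -112 = \frac{1}{24645} + 112 = \frac{2760241}{24645} \approx 112.0$)
$L - -17893 = \frac{2760241}{24645} - -17893 = \frac{2760241}{24645} + 17893 = \frac{443733226}{24645}$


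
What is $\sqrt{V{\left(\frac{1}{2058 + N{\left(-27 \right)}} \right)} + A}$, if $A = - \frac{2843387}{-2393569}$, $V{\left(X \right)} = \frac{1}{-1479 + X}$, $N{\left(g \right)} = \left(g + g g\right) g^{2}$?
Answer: $\frac{\sqrt{3928133706452888260775761418819}}{1818954136527047} \approx 1.0896$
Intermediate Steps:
$N{\left(g \right)} = g^{2} \left(g + g^{2}\right)$ ($N{\left(g \right)} = \left(g + g^{2}\right) g^{2} = g^{2} \left(g + g^{2}\right)$)
$A = \frac{2843387}{2393569}$ ($A = \left(-2843387\right) \left(- \frac{1}{2393569}\right) = \frac{2843387}{2393569} \approx 1.1879$)
$\sqrt{V{\left(\frac{1}{2058 + N{\left(-27 \right)}} \right)} + A} = \sqrt{\frac{1}{-1479 + \frac{1}{2058 + \left(-27\right)^{3} \left(1 - 27\right)}} + \frac{2843387}{2393569}} = \sqrt{\frac{1}{-1479 + \frac{1}{2058 - -511758}} + \frac{2843387}{2393569}} = \sqrt{\frac{1}{-1479 + \frac{1}{2058 + 511758}} + \frac{2843387}{2393569}} = \sqrt{\frac{1}{-1479 + \frac{1}{513816}} + \frac{2843387}{2393569}} = \sqrt{\frac{1}{- \frac{759933863}{513816}} + \frac{2843387}{2393569}} = \sqrt{- \frac{513816}{759933863} + \frac{2843387}{2393569}} = \sqrt{\frac{2159556212864677}{1818954136527047}} = \frac{\sqrt{3928133706452888260775761418819}}{1818954136527047}$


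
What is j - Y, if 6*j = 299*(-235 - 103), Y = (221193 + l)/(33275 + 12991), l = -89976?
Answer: -779420299/46266 ≈ -16847.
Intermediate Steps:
Y = 43739/15422 (Y = (221193 - 89976)/(33275 + 12991) = 131217/46266 = 131217*(1/46266) = 43739/15422 ≈ 2.8361)
j = -50531/3 (j = (299*(-235 - 103))/6 = (299*(-338))/6 = (1/6)*(-101062) = -50531/3 ≈ -16844.)
j - Y = -50531/3 - 1*43739/15422 = -50531/3 - 43739/15422 = -779420299/46266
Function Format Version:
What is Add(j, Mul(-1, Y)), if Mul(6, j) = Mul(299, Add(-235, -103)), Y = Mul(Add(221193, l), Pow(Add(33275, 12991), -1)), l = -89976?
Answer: Rational(-779420299, 46266) ≈ -16847.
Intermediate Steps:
Y = Rational(43739, 15422) (Y = Mul(Add(221193, -89976), Pow(Add(33275, 12991), -1)) = Mul(131217, Pow(46266, -1)) = Mul(131217, Rational(1, 46266)) = Rational(43739, 15422) ≈ 2.8361)
j = Rational(-50531, 3) (j = Mul(Rational(1, 6), Mul(299, Add(-235, -103))) = Mul(Rational(1, 6), Mul(299, -338)) = Mul(Rational(1, 6), -101062) = Rational(-50531, 3) ≈ -16844.)
Add(j, Mul(-1, Y)) = Add(Rational(-50531, 3), Mul(-1, Rational(43739, 15422))) = Add(Rational(-50531, 3), Rational(-43739, 15422)) = Rational(-779420299, 46266)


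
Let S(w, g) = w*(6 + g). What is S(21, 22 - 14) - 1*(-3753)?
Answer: 4047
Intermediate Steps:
S(21, 22 - 14) - 1*(-3753) = 21*(6 + (22 - 14)) - 1*(-3753) = 21*(6 + 8) + 3753 = 21*14 + 3753 = 294 + 3753 = 4047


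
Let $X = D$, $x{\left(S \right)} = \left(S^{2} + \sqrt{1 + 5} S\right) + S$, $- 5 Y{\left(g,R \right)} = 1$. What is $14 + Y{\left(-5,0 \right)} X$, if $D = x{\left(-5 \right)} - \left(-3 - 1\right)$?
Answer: $\frac{46}{5} + \sqrt{6} \approx 11.649$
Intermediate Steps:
$Y{\left(g,R \right)} = - \frac{1}{5}$ ($Y{\left(g,R \right)} = \left(- \frac{1}{5}\right) 1 = - \frac{1}{5}$)
$x{\left(S \right)} = S + S^{2} + S \sqrt{6}$ ($x{\left(S \right)} = \left(S^{2} + \sqrt{6} S\right) + S = \left(S^{2} + S \sqrt{6}\right) + S = S + S^{2} + S \sqrt{6}$)
$D = 24 - 5 \sqrt{6}$ ($D = - 5 \left(1 - 5 + \sqrt{6}\right) - \left(-3 - 1\right) = - 5 \left(-4 + \sqrt{6}\right) - -4 = \left(20 - 5 \sqrt{6}\right) + 4 = 24 - 5 \sqrt{6} \approx 11.753$)
$X = 24 - 5 \sqrt{6} \approx 11.753$
$14 + Y{\left(-5,0 \right)} X = 14 - \frac{24 - 5 \sqrt{6}}{5} = 14 - \left(\frac{24}{5} - \sqrt{6}\right) = \frac{46}{5} + \sqrt{6}$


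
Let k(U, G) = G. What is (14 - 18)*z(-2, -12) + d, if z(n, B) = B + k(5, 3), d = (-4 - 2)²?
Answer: 72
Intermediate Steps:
d = 36 (d = (-6)² = 36)
z(n, B) = 3 + B (z(n, B) = B + 3 = 3 + B)
(14 - 18)*z(-2, -12) + d = (14 - 18)*(3 - 12) + 36 = -4*(-9) + 36 = 36 + 36 = 72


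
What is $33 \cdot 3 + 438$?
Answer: $537$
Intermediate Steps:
$33 \cdot 3 + 438 = 99 + 438 = 537$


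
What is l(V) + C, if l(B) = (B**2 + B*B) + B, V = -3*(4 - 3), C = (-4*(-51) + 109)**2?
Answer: 97984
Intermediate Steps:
C = 97969 (C = (204 + 109)**2 = 313**2 = 97969)
V = -3 (V = -3*1 = -3)
l(B) = B + 2*B**2 (l(B) = (B**2 + B**2) + B = 2*B**2 + B = B + 2*B**2)
l(V) + C = -3*(1 + 2*(-3)) + 97969 = -3*(1 - 6) + 97969 = -3*(-5) + 97969 = 15 + 97969 = 97984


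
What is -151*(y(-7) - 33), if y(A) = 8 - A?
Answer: 2718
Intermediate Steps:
-151*(y(-7) - 33) = -151*((8 - 1*(-7)) - 33) = -151*((8 + 7) - 33) = -151*(15 - 33) = -151*(-18) = 2718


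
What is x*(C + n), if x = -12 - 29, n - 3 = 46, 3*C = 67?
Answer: -8774/3 ≈ -2924.7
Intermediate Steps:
C = 67/3 (C = (⅓)*67 = 67/3 ≈ 22.333)
n = 49 (n = 3 + 46 = 49)
x = -41
x*(C + n) = -41*(67/3 + 49) = -41*214/3 = -8774/3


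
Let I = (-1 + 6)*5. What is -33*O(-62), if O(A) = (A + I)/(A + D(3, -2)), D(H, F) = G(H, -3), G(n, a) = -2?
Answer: -1221/64 ≈ -19.078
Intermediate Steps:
D(H, F) = -2
I = 25 (I = 5*5 = 25)
O(A) = (25 + A)/(-2 + A) (O(A) = (A + 25)/(A - 2) = (25 + A)/(-2 + A))
-33*O(-62) = -33*(25 - 62)/(-2 - 62) = -33*(-37)/(-64) = -(-33)*(-37)/64 = -33*37/64 = -1221/64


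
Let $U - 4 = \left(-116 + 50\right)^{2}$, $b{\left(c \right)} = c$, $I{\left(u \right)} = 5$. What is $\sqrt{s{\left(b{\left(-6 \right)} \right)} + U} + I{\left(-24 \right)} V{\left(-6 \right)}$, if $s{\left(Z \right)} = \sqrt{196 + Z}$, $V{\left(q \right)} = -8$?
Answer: $-40 + \sqrt{4360 + \sqrt{190}} \approx 26.135$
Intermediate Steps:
$U = 4360$ ($U = 4 + \left(-116 + 50\right)^{2} = 4 + \left(-66\right)^{2} = 4 + 4356 = 4360$)
$\sqrt{s{\left(b{\left(-6 \right)} \right)} + U} + I{\left(-24 \right)} V{\left(-6 \right)} = \sqrt{\sqrt{196 - 6} + 4360} + 5 \left(-8\right) = \sqrt{\sqrt{190} + 4360} - 40 = \sqrt{4360 + \sqrt{190}} - 40 = -40 + \sqrt{4360 + \sqrt{190}}$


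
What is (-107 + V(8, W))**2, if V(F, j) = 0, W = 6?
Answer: 11449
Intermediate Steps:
(-107 + V(8, W))**2 = (-107 + 0)**2 = (-107)**2 = 11449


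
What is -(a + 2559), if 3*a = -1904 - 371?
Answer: -5402/3 ≈ -1800.7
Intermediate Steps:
a = -2275/3 (a = (-1904 - 371)/3 = (1/3)*(-2275) = -2275/3 ≈ -758.33)
-(a + 2559) = -(-2275/3 + 2559) = -1*5402/3 = -5402/3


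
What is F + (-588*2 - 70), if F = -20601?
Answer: -21847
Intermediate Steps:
F + (-588*2 - 70) = -20601 + (-588*2 - 70) = -20601 + (-98*12 - 70) = -20601 + (-1176 - 70) = -20601 - 1246 = -21847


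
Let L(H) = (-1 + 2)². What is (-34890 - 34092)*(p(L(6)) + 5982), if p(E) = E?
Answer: -412719306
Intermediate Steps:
L(H) = 1 (L(H) = 1² = 1)
(-34890 - 34092)*(p(L(6)) + 5982) = (-34890 - 34092)*(1 + 5982) = -68982*5983 = -412719306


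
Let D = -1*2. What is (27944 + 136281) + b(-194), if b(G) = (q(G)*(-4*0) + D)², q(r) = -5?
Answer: 164229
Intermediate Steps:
D = -2
b(G) = 4 (b(G) = (-(-20)*0 - 2)² = (-5*0 - 2)² = (0 - 2)² = (-2)² = 4)
(27944 + 136281) + b(-194) = (27944 + 136281) + 4 = 164225 + 4 = 164229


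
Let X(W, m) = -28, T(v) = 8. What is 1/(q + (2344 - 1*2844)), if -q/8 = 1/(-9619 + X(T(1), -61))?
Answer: -9647/4823492 ≈ -0.0020000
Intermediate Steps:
q = 8/9647 (q = -8/(-9619 - 28) = -8/(-9647) = -8*(-1/9647) = 8/9647 ≈ 0.00082927)
1/(q + (2344 - 1*2844)) = 1/(8/9647 + (2344 - 1*2844)) = 1/(8/9647 + (2344 - 2844)) = 1/(8/9647 - 500) = 1/(-4823492/9647) = -9647/4823492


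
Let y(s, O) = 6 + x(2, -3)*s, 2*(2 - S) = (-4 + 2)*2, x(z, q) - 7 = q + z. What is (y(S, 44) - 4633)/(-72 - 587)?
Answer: 4603/659 ≈ 6.9848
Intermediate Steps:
x(z, q) = 7 + q + z (x(z, q) = 7 + (q + z) = 7 + q + z)
S = 4 (S = 2 - (-4 + 2)*2/2 = 2 - (-1)*2 = 2 - ½*(-4) = 2 + 2 = 4)
y(s, O) = 6 + 6*s (y(s, O) = 6 + (7 - 3 + 2)*s = 6 + 6*s)
(y(S, 44) - 4633)/(-72 - 587) = ((6 + 6*4) - 4633)/(-72 - 587) = ((6 + 24) - 4633)/(-659) = (30 - 4633)*(-1/659) = -4603*(-1/659) = 4603/659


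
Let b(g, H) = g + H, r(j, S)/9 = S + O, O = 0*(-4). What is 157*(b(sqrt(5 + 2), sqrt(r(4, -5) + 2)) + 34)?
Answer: 5338 + 157*sqrt(7) + 157*I*sqrt(43) ≈ 5753.4 + 1029.5*I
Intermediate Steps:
O = 0
r(j, S) = 9*S (r(j, S) = 9*(S + 0) = 9*S)
b(g, H) = H + g
157*(b(sqrt(5 + 2), sqrt(r(4, -5) + 2)) + 34) = 157*((sqrt(9*(-5) + 2) + sqrt(5 + 2)) + 34) = 157*((sqrt(-45 + 2) + sqrt(7)) + 34) = 157*((sqrt(-43) + sqrt(7)) + 34) = 157*((I*sqrt(43) + sqrt(7)) + 34) = 157*((sqrt(7) + I*sqrt(43)) + 34) = 157*(34 + sqrt(7) + I*sqrt(43)) = 5338 + 157*sqrt(7) + 157*I*sqrt(43)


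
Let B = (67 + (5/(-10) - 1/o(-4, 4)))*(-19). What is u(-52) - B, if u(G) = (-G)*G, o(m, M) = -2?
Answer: -1431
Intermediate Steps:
u(G) = -G**2
B = -1273 (B = (67 + (5/(-10) - 1/(-2)))*(-19) = (67 + (5*(-1/10) - 1*(-1/2)))*(-19) = (67 + (-1/2 + 1/2))*(-19) = (67 + 0)*(-19) = 67*(-19) = -1273)
u(-52) - B = -1*(-52)**2 - 1*(-1273) = -1*2704 + 1273 = -2704 + 1273 = -1431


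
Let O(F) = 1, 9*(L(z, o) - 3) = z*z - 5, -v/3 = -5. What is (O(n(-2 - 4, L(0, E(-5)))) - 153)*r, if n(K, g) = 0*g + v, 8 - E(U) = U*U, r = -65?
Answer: 9880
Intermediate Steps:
E(U) = 8 - U² (E(U) = 8 - U*U = 8 - U²)
v = 15 (v = -3*(-5) = 15)
L(z, o) = 22/9 + z²/9 (L(z, o) = 3 + (z*z - 5)/9 = 3 + (z² - 5)/9 = 3 + (-5 + z²)/9 = 3 + (-5/9 + z²/9) = 22/9 + z²/9)
n(K, g) = 15 (n(K, g) = 0*g + 15 = 0 + 15 = 15)
(O(n(-2 - 4, L(0, E(-5)))) - 153)*r = (1 - 153)*(-65) = -152*(-65) = 9880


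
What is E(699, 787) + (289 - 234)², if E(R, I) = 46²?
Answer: 5141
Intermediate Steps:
E(R, I) = 2116
E(699, 787) + (289 - 234)² = 2116 + (289 - 234)² = 2116 + 55² = 2116 + 3025 = 5141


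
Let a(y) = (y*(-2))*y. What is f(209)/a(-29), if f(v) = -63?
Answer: 63/1682 ≈ 0.037455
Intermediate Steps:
a(y) = -2*y² (a(y) = (-2*y)*y = -2*y²)
f(209)/a(-29) = -63/((-2*(-29)²)) = -63/((-2*841)) = -63/(-1682) = -63*(-1/1682) = 63/1682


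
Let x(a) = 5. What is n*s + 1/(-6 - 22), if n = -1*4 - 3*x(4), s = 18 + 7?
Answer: -13301/28 ≈ -475.04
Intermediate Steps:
s = 25
n = -19 (n = -1*4 - 3*5 = -4 - 15 = -19)
n*s + 1/(-6 - 22) = -19*25 + 1/(-6 - 22) = -475 + 1/(-28) = -475 - 1/28 = -13301/28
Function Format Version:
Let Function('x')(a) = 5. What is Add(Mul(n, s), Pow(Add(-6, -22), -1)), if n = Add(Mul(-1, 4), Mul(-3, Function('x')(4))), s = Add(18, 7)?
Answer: Rational(-13301, 28) ≈ -475.04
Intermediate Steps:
s = 25
n = -19 (n = Add(Mul(-1, 4), Mul(-3, 5)) = Add(-4, -15) = -19)
Add(Mul(n, s), Pow(Add(-6, -22), -1)) = Add(Mul(-19, 25), Pow(Add(-6, -22), -1)) = Add(-475, Pow(-28, -1)) = Add(-475, Rational(-1, 28)) = Rational(-13301, 28)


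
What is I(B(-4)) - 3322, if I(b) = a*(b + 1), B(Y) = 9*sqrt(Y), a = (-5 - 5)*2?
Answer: -3342 - 360*I ≈ -3342.0 - 360.0*I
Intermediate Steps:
a = -20 (a = -10*2 = -20)
I(b) = -20 - 20*b (I(b) = -20*(b + 1) = -20*(1 + b) = -20 - 20*b)
I(B(-4)) - 3322 = (-20 - 180*sqrt(-4)) - 3322 = (-20 - 180*2*I) - 3322 = (-20 - 360*I) - 3322 = -3342 - 360*I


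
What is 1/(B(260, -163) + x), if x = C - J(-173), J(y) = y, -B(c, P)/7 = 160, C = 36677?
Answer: 1/35730 ≈ 2.7988e-5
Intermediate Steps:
B(c, P) = -1120 (B(c, P) = -7*160 = -1120)
x = 36850 (x = 36677 - 1*(-173) = 36677 + 173 = 36850)
1/(B(260, -163) + x) = 1/(-1120 + 36850) = 1/35730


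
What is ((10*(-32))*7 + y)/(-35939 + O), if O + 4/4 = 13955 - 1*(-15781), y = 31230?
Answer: -14495/3102 ≈ -4.6728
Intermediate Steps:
O = 29735 (O = -1 + (13955 - 1*(-15781)) = -1 + (13955 + 15781) = -1 + 29736 = 29735)
((10*(-32))*7 + y)/(-35939 + O) = ((10*(-32))*7 + 31230)/(-35939 + 29735) = (-320*7 + 31230)/(-6204) = (-2240 + 31230)*(-1/6204) = 28990*(-1/6204) = -14495/3102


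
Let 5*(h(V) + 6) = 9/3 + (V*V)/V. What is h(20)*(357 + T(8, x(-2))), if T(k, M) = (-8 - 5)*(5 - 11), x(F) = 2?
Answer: -609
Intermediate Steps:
T(k, M) = 78 (T(k, M) = -13*(-6) = 78)
h(V) = -27/5 + V/5 (h(V) = -6 + (9/3 + (V*V)/V)/5 = -6 + (9*(1/3) + V**2/V)/5 = -6 + (3 + V)/5 = -6 + (3/5 + V/5) = -27/5 + V/5)
h(20)*(357 + T(8, x(-2))) = (-27/5 + (1/5)*20)*(357 + 78) = (-27/5 + 4)*435 = -7/5*435 = -609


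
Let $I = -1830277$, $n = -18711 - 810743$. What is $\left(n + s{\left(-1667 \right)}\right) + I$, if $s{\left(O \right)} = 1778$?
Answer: $-2657953$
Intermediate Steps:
$n = -829454$ ($n = -18711 - 810743 = -829454$)
$\left(n + s{\left(-1667 \right)}\right) + I = \left(-829454 + 1778\right) - 1830277 = -827676 - 1830277 = -2657953$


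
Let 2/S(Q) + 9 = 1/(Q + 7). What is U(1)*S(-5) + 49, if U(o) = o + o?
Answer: 825/17 ≈ 48.529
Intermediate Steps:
U(o) = 2*o
S(Q) = 2/(-9 + 1/(7 + Q)) (S(Q) = 2/(-9 + 1/(Q + 7)) = 2/(-9 + 1/(7 + Q)))
U(1)*S(-5) + 49 = (2*1)*(2*(-7 - 1*(-5))/(62 + 9*(-5))) + 49 = 2*(2*(-7 + 5)/(62 - 45)) + 49 = 2*(2*(-2)/17) + 49 = 2*(2*(1/17)*(-2)) + 49 = 2*(-4/17) + 49 = -8/17 + 49 = 825/17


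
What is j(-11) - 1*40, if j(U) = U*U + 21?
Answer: 102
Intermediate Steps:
j(U) = 21 + U**2 (j(U) = U**2 + 21 = 21 + U**2)
j(-11) - 1*40 = (21 + (-11)**2) - 1*40 = (21 + 121) - 40 = 142 - 40 = 102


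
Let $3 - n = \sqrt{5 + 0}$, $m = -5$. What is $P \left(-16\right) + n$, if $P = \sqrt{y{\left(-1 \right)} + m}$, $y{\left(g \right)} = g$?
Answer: $3 - \sqrt{5} - 16 i \sqrt{6} \approx 0.76393 - 39.192 i$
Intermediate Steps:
$n = 3 - \sqrt{5}$ ($n = 3 - \sqrt{5 + 0} = 3 - \sqrt{5} \approx 0.76393$)
$P = i \sqrt{6}$ ($P = \sqrt{-1 - 5} = \sqrt{-6} = i \sqrt{6} \approx 2.4495 i$)
$P \left(-16\right) + n = i \sqrt{6} \left(-16\right) + \left(3 - \sqrt{5}\right) = - 16 i \sqrt{6} + \left(3 - \sqrt{5}\right) = 3 - \sqrt{5} - 16 i \sqrt{6}$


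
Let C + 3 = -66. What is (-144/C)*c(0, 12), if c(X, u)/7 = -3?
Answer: -1008/23 ≈ -43.826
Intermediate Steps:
C = -69 (C = -3 - 66 = -69)
c(X, u) = -21 (c(X, u) = 7*(-3) = -21)
(-144/C)*c(0, 12) = -144/(-69)*(-21) = -144*(-1/69)*(-21) = (48/23)*(-21) = -1008/23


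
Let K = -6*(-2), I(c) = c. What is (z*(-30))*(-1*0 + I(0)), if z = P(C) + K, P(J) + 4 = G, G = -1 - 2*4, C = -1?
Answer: 0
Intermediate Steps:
K = 12
G = -9 (G = -1 - 8 = -9)
P(J) = -13 (P(J) = -4 - 9 = -13)
z = -1 (z = -13 + 12 = -1)
(z*(-30))*(-1*0 + I(0)) = (-1*(-30))*(-1*0 + 0) = 30*(0 + 0) = 30*0 = 0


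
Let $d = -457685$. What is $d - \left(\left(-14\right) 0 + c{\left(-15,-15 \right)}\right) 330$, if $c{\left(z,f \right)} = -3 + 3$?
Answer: $-457685$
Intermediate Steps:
$c{\left(z,f \right)} = 0$
$d - \left(\left(-14\right) 0 + c{\left(-15,-15 \right)}\right) 330 = -457685 - \left(\left(-14\right) 0 + 0\right) 330 = -457685 - \left(0 + 0\right) 330 = -457685 - 0 \cdot 330 = -457685 - 0 = -457685 + 0 = -457685$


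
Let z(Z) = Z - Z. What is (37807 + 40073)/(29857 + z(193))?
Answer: 77880/29857 ≈ 2.6084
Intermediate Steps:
z(Z) = 0
(37807 + 40073)/(29857 + z(193)) = (37807 + 40073)/(29857 + 0) = 77880/29857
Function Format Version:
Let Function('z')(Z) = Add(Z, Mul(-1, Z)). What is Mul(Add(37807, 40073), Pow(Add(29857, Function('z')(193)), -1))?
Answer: Rational(77880, 29857) ≈ 2.6084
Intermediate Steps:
Function('z')(Z) = 0
Mul(Add(37807, 40073), Pow(Add(29857, Function('z')(193)), -1)) = Mul(Add(37807, 40073), Pow(Add(29857, 0), -1)) = Mul(77880, Pow(29857, -1)) = Mul(77880, Rational(1, 29857)) = Rational(77880, 29857)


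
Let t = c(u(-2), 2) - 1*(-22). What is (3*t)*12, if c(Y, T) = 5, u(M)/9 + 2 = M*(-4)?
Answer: 972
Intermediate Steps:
u(M) = -18 - 36*M (u(M) = -18 + 9*(M*(-4)) = -18 + 9*(-4*M) = -18 - 36*M)
t = 27 (t = 5 - 1*(-22) = 5 + 22 = 27)
(3*t)*12 = (3*27)*12 = 81*12 = 972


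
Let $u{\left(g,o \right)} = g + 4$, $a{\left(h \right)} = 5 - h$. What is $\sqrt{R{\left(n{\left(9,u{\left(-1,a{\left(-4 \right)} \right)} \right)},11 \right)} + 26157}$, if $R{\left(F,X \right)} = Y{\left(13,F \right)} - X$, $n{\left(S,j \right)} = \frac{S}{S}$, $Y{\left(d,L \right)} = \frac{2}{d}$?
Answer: $\frac{10 \sqrt{44187}}{13} \approx 161.7$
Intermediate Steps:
$u{\left(g,o \right)} = 4 + g$
$n{\left(S,j \right)} = 1$
$R{\left(F,X \right)} = \frac{2}{13} - X$
$\sqrt{R{\left(n{\left(9,u{\left(-1,a{\left(-4 \right)} \right)} \right)},11 \right)} + 26157} = \sqrt{\left(\frac{2}{13} - 11\right) + 26157} = \sqrt{- \frac{141}{13} + 26157} = \sqrt{\frac{339900}{13}} = \frac{10 \sqrt{44187}}{13}$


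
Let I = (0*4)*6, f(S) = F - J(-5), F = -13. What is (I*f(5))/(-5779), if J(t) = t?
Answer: 0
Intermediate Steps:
f(S) = -8 (f(S) = -13 - 1*(-5) = -13 + 5 = -8)
I = 0 (I = 0*6 = 0)
(I*f(5))/(-5779) = (0*(-8))/(-5779) = 0*(-1/5779) = 0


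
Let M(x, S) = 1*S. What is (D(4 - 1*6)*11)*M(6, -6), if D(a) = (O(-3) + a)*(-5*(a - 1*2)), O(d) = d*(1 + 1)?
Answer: 10560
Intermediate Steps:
O(d) = 2*d (O(d) = d*2 = 2*d)
D(a) = (-6 + a)*(10 - 5*a) (D(a) = (2*(-3) + a)*(-5*(a - 1*2)) = (-6 + a)*(-5*(a - 2)) = (-6 + a)*(-5*(-2 + a)) = (-6 + a)*(10 - 5*a))
M(x, S) = S
(D(4 - 1*6)*11)*M(6, -6) = ((-60 - 5*(4 - 1*6)² + 40*(4 - 1*6))*11)*(-6) = ((-60 - 5*(4 - 6)² + 40*(4 - 6))*11)*(-6) = ((-60 - 5*(-2)² + 40*(-2))*11)*(-6) = ((-60 - 5*4 - 80)*11)*(-6) = ((-60 - 20 - 80)*11)*(-6) = -160*11*(-6) = -1760*(-6) = 10560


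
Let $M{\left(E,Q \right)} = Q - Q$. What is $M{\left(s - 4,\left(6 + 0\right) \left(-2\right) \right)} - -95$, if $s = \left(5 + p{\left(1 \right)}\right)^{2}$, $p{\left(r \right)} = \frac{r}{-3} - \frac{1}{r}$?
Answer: $95$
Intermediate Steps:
$p{\left(r \right)} = - \frac{1}{r} - \frac{r}{3}$ ($p{\left(r \right)} = r \left(- \frac{1}{3}\right) - \frac{1}{r} = - \frac{r}{3} - \frac{1}{r} = - \frac{1}{r} - \frac{r}{3}$)
$s = \frac{121}{9}$ ($s = \left(5 - \frac{4}{3}\right)^{2} = \left(\frac{11}{3}\right)^{2} = \frac{121}{9} \approx 13.444$)
$M{\left(E,Q \right)} = 0$
$M{\left(s - 4,\left(6 + 0\right) \left(-2\right) \right)} - -95 = 0 - -95 = 0 + 95 = 95$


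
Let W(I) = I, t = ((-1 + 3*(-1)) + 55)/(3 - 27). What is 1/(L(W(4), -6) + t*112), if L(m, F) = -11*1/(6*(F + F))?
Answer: -72/17125 ≈ -0.0042044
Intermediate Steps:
t = -17/8 (t = ((-1 - 3) + 55)/(-24) = (-4 + 55)*(-1/24) = 51*(-1/24) = -17/8 ≈ -2.1250)
L(m, F) = -11/(12*F) (L(m, F) = -11*1/(12*F) = -11/(12*F))
1/(L(W(4), -6) + t*112) = 1/(-11/12/(-6) - 17/8*112) = 1/(-11/12*(-⅙) - 238) = 1/(11/72 - 238) = 1/(-17125/72) = -72/17125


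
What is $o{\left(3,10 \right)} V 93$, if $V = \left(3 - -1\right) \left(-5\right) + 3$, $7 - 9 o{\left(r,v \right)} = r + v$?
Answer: $1054$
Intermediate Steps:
$o{\left(r,v \right)} = \frac{7}{9} - \frac{r}{9} - \frac{v}{9}$ ($o{\left(r,v \right)} = \frac{7}{9} - \frac{r + v}{9} = \frac{7}{9} - \left(\frac{r}{9} + \frac{v}{9}\right) = \frac{7}{9} - \frac{r}{9} - \frac{v}{9}$)
$V = -17$ ($V = \left(3 + 1\right) \left(-5\right) + 3 = 4 \left(-5\right) + 3 = -20 + 3 = -17$)
$o{\left(3,10 \right)} V 93 = \left(\frac{7}{9} - \frac{1}{3} - \frac{10}{9}\right) \left(-17\right) 93 = \left(- \frac{2}{3}\right) \left(-17\right) 93 = \frac{34}{3} \cdot 93 = 1054$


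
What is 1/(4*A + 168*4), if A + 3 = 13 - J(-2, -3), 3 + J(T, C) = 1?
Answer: 1/720 ≈ 0.0013889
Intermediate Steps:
J(T, C) = -2 (J(T, C) = -3 + 1 = -2)
A = 12 (A = -3 + (13 - 1*(-2)) = -3 + (13 + 2) = -3 + 15 = 12)
1/(4*A + 168*4) = 1/(4*12 + 168*4) = 1/(48 + 672) = 1/720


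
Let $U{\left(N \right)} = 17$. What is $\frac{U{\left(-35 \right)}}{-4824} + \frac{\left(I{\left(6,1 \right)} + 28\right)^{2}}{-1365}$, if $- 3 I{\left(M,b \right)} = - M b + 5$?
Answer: $- \frac{779161}{1316952} \approx -0.59164$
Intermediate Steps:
$I{\left(M,b \right)} = - \frac{5}{3} + \frac{M b}{3}$ ($I{\left(M,b \right)} = - \frac{- M b + 5}{3} = - \frac{5 - M b}{3} = - \frac{5}{3} + \frac{M b}{3}$)
$\frac{U{\left(-35 \right)}}{-4824} + \frac{\left(I{\left(6,1 \right)} + 28\right)^{2}}{-1365} = \frac{17}{-4824} + \frac{\left(\left(- \frac{5}{3} + \frac{1}{3} \cdot 6 \cdot 1\right) + 28\right)^{2}}{-1365} = 17 \left(- \frac{1}{4824}\right) + \left(\left(- \frac{5}{3} + 2\right) + 28\right)^{2} \left(- \frac{1}{1365}\right) = - \frac{17}{4824} + \left(\frac{1}{3} + 28\right)^{2} \left(- \frac{1}{1365}\right) = - \frac{17}{4824} + \left(\frac{85}{3}\right)^{2} \left(- \frac{1}{1365}\right) = - \frac{17}{4824} + \frac{7225}{9} \left(- \frac{1}{1365}\right) = - \frac{17}{4824} - \frac{1445}{2457} = - \frac{779161}{1316952}$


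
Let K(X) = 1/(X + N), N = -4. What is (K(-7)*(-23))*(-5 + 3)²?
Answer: 92/11 ≈ 8.3636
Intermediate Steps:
K(X) = 1/(-4 + X) (K(X) = 1/(X - 4) = 1/(-4 + X))
(K(-7)*(-23))*(-5 + 3)² = (-23/(-4 - 7))*(-5 + 3)² = (-23/(-11))*(-2)² = -1/11*(-23)*4 = (23/11)*4 = 92/11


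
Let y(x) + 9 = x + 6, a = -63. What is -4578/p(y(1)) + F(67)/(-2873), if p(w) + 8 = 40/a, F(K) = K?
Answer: 24369911/45968 ≈ 530.15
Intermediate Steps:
y(x) = -3 + x (y(x) = -9 + (x + 6) = -9 + (6 + x) = -3 + x)
p(w) = -544/63 (p(w) = -8 + 40/(-63) = -8 + 40*(-1/63) = -8 - 40/63 = -544/63)
-4578/p(y(1)) + F(67)/(-2873) = -4578/(-544/63) + 67/(-2873) = -4578*(-63/544) + 67*(-1/2873) = 144207/272 - 67/2873 = 24369911/45968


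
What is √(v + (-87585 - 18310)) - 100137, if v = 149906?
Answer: -100137 + √44011 ≈ -99927.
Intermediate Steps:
√(v + (-87585 - 18310)) - 100137 = √(149906 + (-87585 - 18310)) - 100137 = √(149906 - 105895) - 100137 = √44011 - 100137 = -100137 + √44011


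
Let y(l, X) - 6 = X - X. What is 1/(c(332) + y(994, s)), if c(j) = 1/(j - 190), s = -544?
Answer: 142/853 ≈ 0.16647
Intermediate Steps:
y(l, X) = 6 (y(l, X) = 6 + (X - X) = 6 + 0 = 6)
c(j) = 1/(-190 + j)
1/(c(332) + y(994, s)) = 1/(1/(-190 + 332) + 6) = 1/(1/142 + 6) = 1/(853/142) = 142/853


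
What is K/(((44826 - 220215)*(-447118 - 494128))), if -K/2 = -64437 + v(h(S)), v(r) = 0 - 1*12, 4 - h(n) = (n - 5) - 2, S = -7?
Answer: 21483/27514032449 ≈ 7.8080e-7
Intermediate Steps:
h(n) = 11 - n (h(n) = 4 - ((n - 5) - 2) = 4 - ((-5 + n) - 2) = 4 - (-7 + n) = 4 + (7 - n) = 11 - n)
v(r) = -12 (v(r) = 0 - 12 = -12)
K = 128898 (K = -2*(-64437 - 12) = -2*(-64449) = 128898)
K/(((44826 - 220215)*(-447118 - 494128))) = 128898/(((44826 - 220215)*(-447118 - 494128))) = 128898/((-175389*(-941246))) = 128898/165084194694 = 128898*(1/165084194694) = 21483/27514032449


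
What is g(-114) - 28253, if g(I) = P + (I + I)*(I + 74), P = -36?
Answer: -19169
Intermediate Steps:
g(I) = -36 + 2*I*(74 + I) (g(I) = -36 + (I + I)*(I + 74) = -36 + (2*I)*(74 + I) = -36 + 2*I*(74 + I))
g(-114) - 28253 = (-36 + 2*(-114)² + 148*(-114)) - 28253 = (-36 + 2*12996 - 16872) - 28253 = (-36 + 25992 - 16872) - 28253 = 9084 - 28253 = -19169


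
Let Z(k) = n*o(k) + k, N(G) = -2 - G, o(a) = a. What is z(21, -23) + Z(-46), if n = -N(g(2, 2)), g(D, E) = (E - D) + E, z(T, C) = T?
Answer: -209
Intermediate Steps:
g(D, E) = -D + 2*E
n = 4 (n = -(-2 - (-1*2 + 2*2)) = -(-2 - (-2 + 4)) = -(-2 - 1*2) = -(-2 - 2) = -1*(-4) = 4)
Z(k) = 5*k (Z(k) = 4*k + k = 5*k)
z(21, -23) + Z(-46) = 21 + 5*(-46) = 21 - 230 = -209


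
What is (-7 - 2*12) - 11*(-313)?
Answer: 3412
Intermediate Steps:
(-7 - 2*12) - 11*(-313) = (-7 - 24) + 3443 = -31 + 3443 = 3412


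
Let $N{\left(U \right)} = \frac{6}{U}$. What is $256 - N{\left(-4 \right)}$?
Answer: $\frac{515}{2} \approx 257.5$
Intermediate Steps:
$256 - N{\left(-4 \right)} = 256 - \frac{6}{-4} = 256 - 6 \left(- \frac{1}{4}\right) = 256 - - \frac{3}{2} = 256 + \frac{3}{2} = \frac{515}{2}$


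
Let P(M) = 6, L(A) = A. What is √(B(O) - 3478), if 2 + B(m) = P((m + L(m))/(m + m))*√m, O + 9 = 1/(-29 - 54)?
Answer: 2*√(-5993430 + 249*I*√15521)/83 ≈ 0.15267 + 58.992*I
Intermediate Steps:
O = -748/83 (O = -9 + 1/(-29 - 54) = -9 + 1/(-83) = -9 - 1/83 = -748/83 ≈ -9.0121)
B(m) = -2 + 6*√m
√(B(O) - 3478) = √((-2 + 6*√(-748/83)) - 3478) = √((-2 + 6*(2*I*√15521/83)) - 3478) = √((-2 + 12*I*√15521/83) - 3478) = √(-3480 + 12*I*√15521/83)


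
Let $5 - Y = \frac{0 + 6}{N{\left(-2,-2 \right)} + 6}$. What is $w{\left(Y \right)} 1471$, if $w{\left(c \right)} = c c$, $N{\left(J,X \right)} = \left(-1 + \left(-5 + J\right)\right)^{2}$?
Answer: $\frac{43518064}{1225} \approx 35525.0$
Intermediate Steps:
$N{\left(J,X \right)} = \left(-6 + J\right)^{2}$
$Y = \frac{172}{35}$ ($Y = 5 - \frac{0 + 6}{\left(-6 - 2\right)^{2} + 6} = 5 - \frac{6}{\left(-8\right)^{2} + 6} = 5 - \frac{6}{64 + 6} = 5 - \frac{6}{70} = 5 - 6 \cdot \frac{1}{70} = 5 - \frac{3}{35} = \frac{172}{35} \approx 4.9143$)
$w{\left(c \right)} = c^{2}$
$w{\left(Y \right)} 1471 = \left(\frac{172}{35}\right)^{2} \cdot 1471 = \frac{29584}{1225} \cdot 1471 = \frac{43518064}{1225}$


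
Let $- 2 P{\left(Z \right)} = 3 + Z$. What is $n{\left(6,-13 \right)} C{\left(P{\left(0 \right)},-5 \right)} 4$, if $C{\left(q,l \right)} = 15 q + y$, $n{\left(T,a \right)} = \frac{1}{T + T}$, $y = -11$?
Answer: $- \frac{67}{6} \approx -11.167$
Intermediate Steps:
$P{\left(Z \right)} = - \frac{3}{2} - \frac{Z}{2}$ ($P{\left(Z \right)} = - \frac{3 + Z}{2} = - \frac{3}{2} - \frac{Z}{2}$)
$n{\left(T,a \right)} = \frac{1}{2 T}$
$C{\left(q,l \right)} = -11 + 15 q$ ($C{\left(q,l \right)} = 15 q - 11 = -11 + 15 q$)
$n{\left(6,-13 \right)} C{\left(P{\left(0 \right)},-5 \right)} 4 = \frac{1}{2 \cdot 6} \left(-11 + 15 \left(- \frac{3}{2} - 0\right)\right) 4 = \frac{1}{2} \cdot \frac{1}{6} \left(-11 + 15 \left(- \frac{3}{2} + 0\right)\right) 4 = \frac{-11 + 15 \left(- \frac{3}{2}\right)}{12} \cdot 4 = \frac{-11 - \frac{45}{2}}{12} \cdot 4 = \frac{1}{12} \left(- \frac{67}{2}\right) 4 = \left(- \frac{67}{24}\right) 4 = - \frac{67}{6}$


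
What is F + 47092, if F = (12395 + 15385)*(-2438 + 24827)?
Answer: 622013512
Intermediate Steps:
F = 621966420 (F = 27780*22389 = 621966420)
F + 47092 = 621966420 + 47092 = 622013512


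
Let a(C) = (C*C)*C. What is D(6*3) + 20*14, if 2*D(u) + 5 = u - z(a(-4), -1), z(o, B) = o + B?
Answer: 319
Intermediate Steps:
a(C) = C**3 (a(C) = C**2*C = C**3)
z(o, B) = B + o
D(u) = 30 + u/2 (D(u) = -5/2 + (u - (-1 + (-4)**3))/2 = -5/2 + (u - (-1 - 64))/2 = -5/2 + (u - 1*(-65))/2 = -5/2 + (u + 65)/2 = -5/2 + (65 + u)/2 = -5/2 + (65/2 + u/2) = 30 + u/2)
D(6*3) + 20*14 = (30 + (6*3)/2) + 20*14 = (30 + (1/2)*18) + 280 = (30 + 9) + 280 = 39 + 280 = 319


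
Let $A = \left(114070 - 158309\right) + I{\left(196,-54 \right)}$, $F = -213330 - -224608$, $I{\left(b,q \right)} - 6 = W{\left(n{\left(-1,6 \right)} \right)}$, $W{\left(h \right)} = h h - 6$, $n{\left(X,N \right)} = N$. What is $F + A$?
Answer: $-32925$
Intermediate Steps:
$W{\left(h \right)} = -6 + h^{2}$ ($W{\left(h \right)} = h^{2} - 6 = -6 + h^{2}$)
$I{\left(b,q \right)} = 36$ ($I{\left(b,q \right)} = 6 - \left(6 - 6^{2}\right) = 6 + \left(-6 + 36\right) = 6 + 30 = 36$)
$F = 11278$ ($F = -213330 + 224608 = 11278$)
$A = -44203$ ($A = \left(114070 - 158309\right) + 36 = -44239 + 36 = -44203$)
$F + A = 11278 - 44203 = -32925$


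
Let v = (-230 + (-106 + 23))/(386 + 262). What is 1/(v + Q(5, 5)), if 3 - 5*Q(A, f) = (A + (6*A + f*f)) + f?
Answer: -3240/41741 ≈ -0.077621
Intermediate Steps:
Q(A, f) = ⅗ - 7*A/5 - f/5 - f²/5 (Q(A, f) = ⅗ - ((A + (6*A + f*f)) + f)/5 = ⅗ - ((A + (6*A + f²)) + f)/5 = ⅗ - ((A + (f² + 6*A)) + f)/5 = ⅗ - ((f² + 7*A) + f)/5 = ⅗ - (f + f² + 7*A)/5 = ⅗ + (-7*A/5 - f/5 - f²/5) = ⅗ - 7*A/5 - f/5 - f²/5)
v = -313/648 (v = (-230 - 83)/648 = -313*1/648 = -313/648 ≈ -0.48302)
1/(v + Q(5, 5)) = 1/(-313/648 + (⅗ - 7/5*5 - ⅕*5 - ⅕*5²)) = 1/(-313/648 + (⅗ - 7 - 1 - ⅕*25)) = 1/(-313/648 + (⅗ - 7 - 1 - 5)) = 1/(-313/648 - 62/5) = 1/(-41741/3240) = -3240/41741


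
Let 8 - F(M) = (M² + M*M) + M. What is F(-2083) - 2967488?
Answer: -11643175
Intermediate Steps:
F(M) = 8 - M - 2*M² (F(M) = 8 - ((M² + M*M) + M) = 8 - ((M² + M²) + M) = 8 - (2*M² + M) = 8 - (M + 2*M²) = 8 + (-M - 2*M²) = 8 - M - 2*M²)
F(-2083) - 2967488 = (8 - 1*(-2083) - 2*(-2083)²) - 2967488 = (8 + 2083 - 2*4338889) - 2967488 = (8 + 2083 - 8677778) - 2967488 = -8675687 - 2967488 = -11643175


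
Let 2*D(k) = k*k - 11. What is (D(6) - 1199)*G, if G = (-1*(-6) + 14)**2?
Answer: -474600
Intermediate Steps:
G = 400 (G = (6 + 14)**2 = 20**2 = 400)
D(k) = -11/2 + k**2/2 (D(k) = (k*k - 11)/2 = (k**2 - 11)/2 = (-11 + k**2)/2 = -11/2 + k**2/2)
(D(6) - 1199)*G = ((-11/2 + (1/2)*6**2) - 1199)*400 = ((-11/2 + (1/2)*36) - 1199)*400 = ((-11/2 + 18) - 1199)*400 = (25/2 - 1199)*400 = -2373/2*400 = -474600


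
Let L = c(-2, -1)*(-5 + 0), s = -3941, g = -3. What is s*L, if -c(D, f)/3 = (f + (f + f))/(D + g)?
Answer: -35469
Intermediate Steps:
c(D, f) = -9*f/(-3 + D) (c(D, f) = -3*(f + (f + f))/(D - 3) = -3*(f + 2*f)/(-3 + D) = -3*3*f/(-3 + D) = -9*f/(-3 + D))
L = 9 (L = (-9*(-1)/(-3 - 2))*(-5 + 0) = -9*(-1)/(-5)*(-5) = -9*(-1)*(-⅕)*(-5) = -9/5*(-5) = 9)
s*L = -3941*9 = -35469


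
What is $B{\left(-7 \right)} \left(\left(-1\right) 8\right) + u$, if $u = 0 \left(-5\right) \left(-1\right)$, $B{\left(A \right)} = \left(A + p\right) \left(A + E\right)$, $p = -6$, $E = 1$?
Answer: $-624$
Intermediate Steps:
$B{\left(A \right)} = \left(1 + A\right) \left(-6 + A\right)$ ($B{\left(A \right)} = \left(A - 6\right) \left(A + 1\right) = \left(-6 + A\right) \left(1 + A\right) = \left(1 + A\right) \left(-6 + A\right)$)
$u = 0$ ($u = 0 \left(-1\right) = 0$)
$B{\left(-7 \right)} \left(\left(-1\right) 8\right) + u = \left(-6 + \left(-7\right)^{2} - -35\right) \left(\left(-1\right) 8\right) + 0 = \left(-6 + 49 + 35\right) \left(-8\right) + 0 = 78 \left(-8\right) + 0 = -624 + 0 = -624$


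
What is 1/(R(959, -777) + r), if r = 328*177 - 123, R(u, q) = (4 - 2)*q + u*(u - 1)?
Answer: 1/975101 ≈ 1.0255e-6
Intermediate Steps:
R(u, q) = 2*q + u*(-1 + u)
r = 57933 (r = 58056 - 123 = 57933)
1/(R(959, -777) + r) = 1/((959² - 1*959 + 2*(-777)) + 57933) = 1/((919681 - 959 - 1554) + 57933) = 1/(917168 + 57933) = 1/975101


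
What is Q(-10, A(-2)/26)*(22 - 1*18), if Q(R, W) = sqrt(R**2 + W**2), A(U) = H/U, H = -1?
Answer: sqrt(270401)/13 ≈ 40.000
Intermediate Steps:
A(U) = -1/U
Q(-10, A(-2)/26)*(22 - 1*18) = sqrt((-10)**2 + (-1/(-2)/26)**2)*(22 - 1*18) = sqrt(100 + (-1*(-1/2)*(1/26))**2)*(22 - 18) = sqrt(100 + ((1/2)*(1/26))**2)*4 = sqrt(100 + (1/52)**2)*4 = sqrt(100 + 1/2704)*4 = sqrt(270401/2704)*4 = (sqrt(270401)/52)*4 = sqrt(270401)/13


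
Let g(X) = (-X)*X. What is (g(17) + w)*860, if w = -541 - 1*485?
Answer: -1130900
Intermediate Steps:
w = -1026 (w = -541 - 485 = -1026)
g(X) = -X²
(g(17) + w)*860 = (-1*17² - 1026)*860 = (-1*289 - 1026)*860 = (-289 - 1026)*860 = -1315*860 = -1130900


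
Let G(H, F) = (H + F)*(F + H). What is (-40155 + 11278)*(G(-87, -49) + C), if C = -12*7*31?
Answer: -458913284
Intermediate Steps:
G(H, F) = (F + H)² (G(H, F) = (F + H)*(F + H) = (F + H)²)
C = -2604 (C = -84*31 = -2604)
(-40155 + 11278)*(G(-87, -49) + C) = (-40155 + 11278)*((-49 - 87)² - 2604) = -28877*((-136)² - 2604) = -28877*(18496 - 2604) = -28877*15892 = -458913284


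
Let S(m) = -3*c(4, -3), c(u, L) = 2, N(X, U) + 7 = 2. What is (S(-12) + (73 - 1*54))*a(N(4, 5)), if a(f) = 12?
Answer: 156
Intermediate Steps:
N(X, U) = -5 (N(X, U) = -7 + 2 = -5)
S(m) = -6 (S(m) = -3*2 = -6)
(S(-12) + (73 - 1*54))*a(N(4, 5)) = (-6 + (73 - 1*54))*12 = (-6 + (73 - 54))*12 = (-6 + 19)*12 = 13*12 = 156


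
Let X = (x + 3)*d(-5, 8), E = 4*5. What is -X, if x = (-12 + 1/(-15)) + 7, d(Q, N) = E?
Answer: 124/3 ≈ 41.333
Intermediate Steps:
E = 20
d(Q, N) = 20
x = -76/15 (x = (-12 - 1/15) + 7 = -181/15 + 7 = -76/15 ≈ -5.0667)
X = -124/3 (X = (-76/15 + 3)*20 = -31/15*20 = -124/3 ≈ -41.333)
-X = -1*(-124/3) = 124/3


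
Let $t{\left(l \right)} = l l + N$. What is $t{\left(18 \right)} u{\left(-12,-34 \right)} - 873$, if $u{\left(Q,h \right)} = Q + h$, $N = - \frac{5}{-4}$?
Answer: $- \frac{31669}{2} \approx -15835.0$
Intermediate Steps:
$N = \frac{5}{4}$ ($N = \left(-5\right) \left(- \frac{1}{4}\right) = \frac{5}{4} \approx 1.25$)
$t{\left(l \right)} = \frac{5}{4} + l^{2}$ ($t{\left(l \right)} = l l + \frac{5}{4} = l^{2} + \frac{5}{4} = \frac{5}{4} + l^{2}$)
$t{\left(18 \right)} u{\left(-12,-34 \right)} - 873 = \left(\frac{5}{4} + 18^{2}\right) \left(-12 - 34\right) - 873 = \left(\frac{5}{4} + 324\right) \left(-46\right) - 873 = \frac{1301}{4} \left(-46\right) - 873 = - \frac{29923}{2} - 873 = - \frac{31669}{2}$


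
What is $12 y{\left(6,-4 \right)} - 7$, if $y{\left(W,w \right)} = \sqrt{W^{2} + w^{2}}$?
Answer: $-7 + 24 \sqrt{13} \approx 79.533$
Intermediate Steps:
$12 y{\left(6,-4 \right)} - 7 = 12 \sqrt{6^{2} + \left(-4\right)^{2}} - 7 = 12 \sqrt{36 + 16} - 7 = 12 \sqrt{52} - 7 = 12 \cdot 2 \sqrt{13} - 7 = 24 \sqrt{13} - 7 = -7 + 24 \sqrt{13}$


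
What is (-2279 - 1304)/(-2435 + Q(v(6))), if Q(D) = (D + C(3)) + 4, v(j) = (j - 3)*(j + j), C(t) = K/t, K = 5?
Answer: 10749/7180 ≈ 1.4971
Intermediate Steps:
C(t) = 5/t
v(j) = 2*j*(-3 + j) (v(j) = (-3 + j)*(2*j) = 2*j*(-3 + j))
Q(D) = 17/3 + D (Q(D) = (D + 5/3) + 4 = (5/3 + D) + 4 = 17/3 + D)
(-2279 - 1304)/(-2435 + Q(v(6))) = (-2279 - 1304)/(-2435 + (17/3 + 2*6*(-3 + 6))) = -3583/(-2435 + (17/3 + 2*6*3)) = -3583/(-2435 + (17/3 + 36)) = -3583/(-2435 + 125/3) = -3583/(-7180/3) = -3583*(-3/7180) = 10749/7180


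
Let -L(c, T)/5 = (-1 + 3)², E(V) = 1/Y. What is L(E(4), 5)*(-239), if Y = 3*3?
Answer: 4780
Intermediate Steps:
Y = 9
E(V) = ⅑ (E(V) = 1/9 = ⅑)
L(c, T) = -20 (L(c, T) = -5*(-1 + 3)² = -5*2² = -5*4 = -20)
L(E(4), 5)*(-239) = -20*(-239) = 4780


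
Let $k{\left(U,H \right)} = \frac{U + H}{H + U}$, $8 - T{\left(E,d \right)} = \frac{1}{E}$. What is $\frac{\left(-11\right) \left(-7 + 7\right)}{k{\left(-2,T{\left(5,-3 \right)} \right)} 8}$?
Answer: $0$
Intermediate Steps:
$T{\left(E,d \right)} = 8 - \frac{1}{E}$
$k{\left(U,H \right)} = 1$ ($k{\left(U,H \right)} = \frac{H + U}{H + U} = 1$)
$\frac{\left(-11\right) \left(-7 + 7\right)}{k{\left(-2,T{\left(5,-3 \right)} \right)} 8} = \frac{\left(-11\right) \left(-7 + 7\right)}{1 \cdot 8} = \frac{\left(-11\right) 0}{8} = 0 \cdot \frac{1}{8} = 0$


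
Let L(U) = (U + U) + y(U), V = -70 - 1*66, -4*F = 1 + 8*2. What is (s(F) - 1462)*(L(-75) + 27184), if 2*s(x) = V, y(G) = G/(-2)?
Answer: -41419395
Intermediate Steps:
F = -17/4 (F = -(1 + 8*2)/4 = -(1 + 16)/4 = -¼*17 = -17/4 ≈ -4.2500)
y(G) = -G/2 (y(G) = G*(-½) = -G/2)
V = -136 (V = -70 - 66 = -136)
L(U) = 3*U/2 (L(U) = (U + U) - U/2 = 2*U - U/2 = 3*U/2)
s(x) = -68 (s(x) = (½)*(-136) = -68)
(s(F) - 1462)*(L(-75) + 27184) = (-68 - 1462)*((3/2)*(-75) + 27184) = -1530*(-225/2 + 27184) = -1530*54143/2 = -41419395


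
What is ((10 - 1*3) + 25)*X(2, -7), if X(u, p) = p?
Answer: -224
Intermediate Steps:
((10 - 1*3) + 25)*X(2, -7) = ((10 - 1*3) + 25)*(-7) = ((10 - 3) + 25)*(-7) = (7 + 25)*(-7) = 32*(-7) = -224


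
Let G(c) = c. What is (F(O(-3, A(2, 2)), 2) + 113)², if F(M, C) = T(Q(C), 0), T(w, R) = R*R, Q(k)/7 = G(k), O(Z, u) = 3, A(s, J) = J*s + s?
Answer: 12769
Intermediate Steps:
A(s, J) = s + J*s
Q(k) = 7*k
T(w, R) = R²
F(M, C) = 0 (F(M, C) = 0² = 0)
(F(O(-3, A(2, 2)), 2) + 113)² = (0 + 113)² = 113² = 12769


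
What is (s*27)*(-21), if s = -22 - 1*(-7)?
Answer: 8505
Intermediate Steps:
s = -15 (s = -22 + 7 = -15)
(s*27)*(-21) = -15*27*(-21) = -405*(-21) = 8505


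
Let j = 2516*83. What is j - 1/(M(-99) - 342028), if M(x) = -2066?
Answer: 71856461833/344094 ≈ 2.0883e+5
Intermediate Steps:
j = 208828
j - 1/(M(-99) - 342028) = 208828 - 1/(-2066 - 342028) = 208828 - 1/(-344094) = 208828 - 1*(-1/344094) = 208828 + 1/344094 = 71856461833/344094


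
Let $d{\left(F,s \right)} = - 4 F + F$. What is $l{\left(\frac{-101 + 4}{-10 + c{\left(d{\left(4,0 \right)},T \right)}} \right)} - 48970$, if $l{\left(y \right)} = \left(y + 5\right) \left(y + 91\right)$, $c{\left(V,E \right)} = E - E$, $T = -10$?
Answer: $- \frac{4748971}{100} \approx -47490.0$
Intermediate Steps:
$d{\left(F,s \right)} = - 3 F$
$c{\left(V,E \right)} = 0$
$l{\left(y \right)} = \left(5 + y\right) \left(91 + y\right)$
$l{\left(\frac{-101 + 4}{-10 + c{\left(d{\left(4,0 \right)},T \right)}} \right)} - 48970 = \left(455 + \left(\frac{-101 + 4}{-10 + 0}\right)^{2} + 96 \frac{-101 + 4}{-10 + 0}\right) - 48970 = \left(455 + \left(- \frac{97}{-10}\right)^{2} + 96 \left(- \frac{97}{-10}\right)\right) - 48970 = \left(455 + \left(\left(-97\right) \left(- \frac{1}{10}\right)\right)^{2} + 96 \left(\left(-97\right) \left(- \frac{1}{10}\right)\right)\right) - 48970 = \left(455 + \left(\frac{97}{10}\right)^{2} + 96 \cdot \frac{97}{10}\right) - 48970 = \left(455 + \frac{9409}{100} + \frac{4656}{5}\right) - 48970 = \frac{148029}{100} - 48970 = - \frac{4748971}{100}$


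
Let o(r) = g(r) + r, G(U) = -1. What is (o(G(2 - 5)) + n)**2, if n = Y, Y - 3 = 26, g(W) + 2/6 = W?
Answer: 6400/9 ≈ 711.11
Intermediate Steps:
g(W) = -1/3 + W
Y = 29 (Y = 3 + 26 = 29)
n = 29
o(r) = -1/3 + 2*r (o(r) = (-1/3 + r) + r = -1/3 + 2*r)
(o(G(2 - 5)) + n)**2 = ((-1/3 + 2*(-1)) + 29)**2 = ((-1/3 - 2) + 29)**2 = (-7/3 + 29)**2 = (80/3)**2 = 6400/9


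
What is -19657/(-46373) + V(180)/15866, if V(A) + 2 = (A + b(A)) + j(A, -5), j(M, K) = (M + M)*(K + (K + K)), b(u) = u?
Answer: 39032648/367877009 ≈ 0.10610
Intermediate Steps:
j(M, K) = 6*K*M (j(M, K) = (2*M)*(K + 2*K) = (2*M)*(3*K) = 6*K*M)
V(A) = -2 - 28*A (V(A) = -2 + ((A + A) + 6*(-5)*A) = -2 + (2*A - 30*A) = -2 - 28*A)
-19657/(-46373) + V(180)/15866 = -19657/(-46373) + (-2 - 28*180)/15866 = -19657*(-1/46373) + (-2 - 5040)*(1/15866) = 19657/46373 - 5042*1/15866 = 19657/46373 - 2521/7933 = 39032648/367877009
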